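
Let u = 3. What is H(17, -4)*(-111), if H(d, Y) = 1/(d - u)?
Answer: -111/14 ≈ -7.9286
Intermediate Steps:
H(d, Y) = 1/(-3 + d) (H(d, Y) = 1/(d - 1*3) = 1/(d - 3) = 1/(-3 + d))
H(17, -4)*(-111) = -111/(-3 + 17) = -111/14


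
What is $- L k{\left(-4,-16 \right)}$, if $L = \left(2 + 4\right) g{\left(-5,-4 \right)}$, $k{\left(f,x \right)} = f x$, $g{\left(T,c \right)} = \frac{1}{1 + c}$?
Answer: $128$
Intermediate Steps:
$L = -2$ ($L = \frac{2 + 4}{1 - 4} = \frac{6}{-3} = 6 \left(- \frac{1}{3}\right) = -2$)
$- L k{\left(-4,-16 \right)} = \left(-1\right) \left(-2\right) \left(\left(-4\right) \left(-16\right)\right) = 2 \cdot 64 = 128$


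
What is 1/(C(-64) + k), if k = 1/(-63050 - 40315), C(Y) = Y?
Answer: -103365/6615361 ≈ -0.015625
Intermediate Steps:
k = -1/103365 (k = 1/(-103365) = -1/103365 ≈ -9.6744e-6)
1/(C(-64) + k) = 1/(-64 - 1/103365) = 1/(-6615361/103365) = -103365/6615361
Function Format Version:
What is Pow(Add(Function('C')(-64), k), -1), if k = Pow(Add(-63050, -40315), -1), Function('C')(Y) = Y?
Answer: Rational(-103365, 6615361) ≈ -0.015625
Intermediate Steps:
k = Rational(-1, 103365) (k = Pow(-103365, -1) = Rational(-1, 103365) ≈ -9.6744e-6)
Pow(Add(Function('C')(-64), k), -1) = Pow(Add(-64, Rational(-1, 103365)), -1) = Pow(Rational(-6615361, 103365), -1) = Rational(-103365, 6615361)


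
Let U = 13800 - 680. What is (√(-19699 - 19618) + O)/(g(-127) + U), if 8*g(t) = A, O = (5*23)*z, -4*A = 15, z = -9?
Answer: -6624/83965 + 32*I*√39317/419825 ≈ -0.07889 + 0.015114*I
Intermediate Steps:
A = -15/4 (A = -¼*15 = -15/4 ≈ -3.7500)
O = -1035 (O = (5*23)*(-9) = 115*(-9) = -1035)
g(t) = -15/32 (g(t) = (⅛)*(-15/4) = -15/32)
U = 13120
(√(-19699 - 19618) + O)/(g(-127) + U) = (√(-19699 - 19618) - 1035)/(-15/32 + 13120) = (√(-39317) - 1035)/(419825/32) = (I*√39317 - 1035)*(32/419825) = (-1035 + I*√39317)*(32/419825) = -6624/83965 + 32*I*√39317/419825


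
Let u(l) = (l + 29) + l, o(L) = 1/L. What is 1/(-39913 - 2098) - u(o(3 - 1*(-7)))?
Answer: -6133611/210055 ≈ -29.200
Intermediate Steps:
u(l) = 29 + 2*l (u(l) = (29 + l) + l = 29 + 2*l)
1/(-39913 - 2098) - u(o(3 - 1*(-7))) = 1/(-39913 - 2098) - (29 + 2/(3 - 1*(-7))) = 1/(-42011) - (29 + 2/(3 + 7)) = -1/42011 - (29 + 2/10) = -1/42011 - (29 + 2*(⅒)) = -1/42011 - (29 + ⅕) = -1/42011 - 1*146/5 = -1/42011 - 146/5 = -6133611/210055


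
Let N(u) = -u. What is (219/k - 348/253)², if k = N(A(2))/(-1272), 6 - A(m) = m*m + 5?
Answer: 551917102183056/64009 ≈ 8.6225e+9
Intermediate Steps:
A(m) = 1 - m² (A(m) = 6 - (m*m + 5) = 6 - (m² + 5) = 6 - (5 + m²) = 6 + (-5 - m²) = 1 - m²)
k = -1/424 (k = -(1 - 1*2²)/(-1272) = -(1 - 1*4)*(-1/1272) = -(1 - 4)*(-1/1272) = -1*(-3)*(-1/1272) = 3*(-1/1272) = -1/424 ≈ -0.0023585)
(219/k - 348/253)² = (219/(-1/424) - 348/253)² = (219*(-424) - 348*1/253)² = (-92856 - 348/253)² = (-23492916/253)² = 551917102183056/64009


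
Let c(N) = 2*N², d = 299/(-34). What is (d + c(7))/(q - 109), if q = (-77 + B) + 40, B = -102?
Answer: -3033/8432 ≈ -0.35970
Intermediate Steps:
d = -299/34 (d = 299*(-1/34) = -299/34 ≈ -8.7941)
q = -139 (q = (-77 - 102) + 40 = -179 + 40 = -139)
(d + c(7))/(q - 109) = (-299/34 + 2*7²)/(-139 - 109) = (-299/34 + 2*49)/(-248) = (-299/34 + 98)*(-1/248) = (3033/34)*(-1/248) = -3033/8432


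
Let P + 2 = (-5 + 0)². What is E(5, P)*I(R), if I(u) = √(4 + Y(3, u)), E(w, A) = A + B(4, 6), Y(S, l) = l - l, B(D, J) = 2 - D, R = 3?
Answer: 42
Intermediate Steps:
P = 23 (P = -2 + (-5 + 0)² = -2 + (-5)² = -2 + 25 = 23)
Y(S, l) = 0
E(w, A) = -2 + A (E(w, A) = A + (2 - 1*4) = A + (2 - 4) = A - 2 = -2 + A)
I(u) = 2 (I(u) = √(4 + 0) = √4 = 2)
E(5, P)*I(R) = (-2 + 23)*2 = 21*2 = 42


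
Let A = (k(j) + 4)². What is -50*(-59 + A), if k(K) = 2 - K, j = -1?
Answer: 500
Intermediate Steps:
A = 49 (A = ((2 - 1*(-1)) + 4)² = ((2 + 1) + 4)² = (3 + 4)² = 7² = 49)
-50*(-59 + A) = -50*(-59 + 49) = -50*(-10) = 500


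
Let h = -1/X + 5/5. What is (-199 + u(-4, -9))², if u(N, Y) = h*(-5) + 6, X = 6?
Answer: 1399489/36 ≈ 38875.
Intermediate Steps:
h = ⅚ (h = -1/6 + 5/5 = -1*⅙ + 5*(⅕) = -⅙ + 1 = ⅚ ≈ 0.83333)
u(N, Y) = 11/6 (u(N, Y) = (⅚)*(-5) + 6 = -25/6 + 6 = 11/6)
(-199 + u(-4, -9))² = (-199 + 11/6)² = (-1183/6)² = 1399489/36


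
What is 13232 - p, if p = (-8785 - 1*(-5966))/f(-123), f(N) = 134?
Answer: 1775907/134 ≈ 13253.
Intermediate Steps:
p = -2819/134 (p = (-8785 - 1*(-5966))/134 = (-8785 + 5966)*(1/134) = -2819*1/134 = -2819/134 ≈ -21.037)
13232 - p = 13232 - 1*(-2819/134) = 13232 + 2819/134 = 1775907/134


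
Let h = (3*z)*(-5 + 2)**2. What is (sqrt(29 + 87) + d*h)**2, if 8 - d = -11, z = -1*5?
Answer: 6579341 - 10260*sqrt(29) ≈ 6.5241e+6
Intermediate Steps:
z = -5
d = 19 (d = 8 - 1*(-11) = 8 + 11 = 19)
h = -135 (h = (3*(-5))*(-5 + 2)**2 = -15*(-3)**2 = -15*9 = -135)
(sqrt(29 + 87) + d*h)**2 = (sqrt(29 + 87) + 19*(-135))**2 = (sqrt(116) - 2565)**2 = (2*sqrt(29) - 2565)**2 = (-2565 + 2*sqrt(29))**2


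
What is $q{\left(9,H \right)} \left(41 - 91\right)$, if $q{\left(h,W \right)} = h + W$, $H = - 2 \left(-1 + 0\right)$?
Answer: $-550$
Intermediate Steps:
$H = 2$ ($H = \left(-2\right) \left(-1\right) = 2$)
$q{\left(h,W \right)} = W + h$
$q{\left(9,H \right)} \left(41 - 91\right) = \left(2 + 9\right) \left(41 - 91\right) = 11 \left(41 - 91\right) = 11 \left(-50\right) = -550$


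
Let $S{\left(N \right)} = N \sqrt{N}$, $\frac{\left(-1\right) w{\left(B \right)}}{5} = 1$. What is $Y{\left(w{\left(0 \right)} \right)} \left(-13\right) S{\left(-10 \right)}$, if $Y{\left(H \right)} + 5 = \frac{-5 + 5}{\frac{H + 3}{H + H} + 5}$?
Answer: $- 650 i \sqrt{10} \approx - 2055.5 i$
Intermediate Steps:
$w{\left(B \right)} = -5$ ($w{\left(B \right)} = \left(-5\right) 1 = -5$)
$Y{\left(H \right)} = -5$ ($Y{\left(H \right)} = -5 + \frac{-5 + 5}{\frac{H + 3}{H + H} + 5} = -5 + \frac{0}{\frac{3 + H}{2 H} + 5} = -5 + \frac{0}{5 + \frac{3 + H}{2 H}} = -5 + 0 = -5$)
$S{\left(N \right)} = N^{\frac{3}{2}}$
$Y{\left(w{\left(0 \right)} \right)} \left(-13\right) S{\left(-10 \right)} = \left(-5\right) \left(-13\right) \left(-10\right)^{\frac{3}{2}} = 65 \left(- 10 i \sqrt{10}\right) = - 650 i \sqrt{10}$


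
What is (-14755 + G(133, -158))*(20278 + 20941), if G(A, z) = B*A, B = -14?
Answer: -684936123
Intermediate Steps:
G(A, z) = -14*A
(-14755 + G(133, -158))*(20278 + 20941) = (-14755 - 14*133)*(20278 + 20941) = (-14755 - 1862)*41219 = -16617*41219 = -684936123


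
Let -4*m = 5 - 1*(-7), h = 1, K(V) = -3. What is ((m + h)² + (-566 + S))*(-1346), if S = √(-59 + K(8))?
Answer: 756452 - 1346*I*√62 ≈ 7.5645e+5 - 10598.0*I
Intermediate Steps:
S = I*√62 (S = √(-59 - 3) = √(-62) = I*√62 ≈ 7.874*I)
m = -3 (m = -(5 - 1*(-7))/4 = -(5 + 7)/4 = -¼*12 = -3)
((m + h)² + (-566 + S))*(-1346) = ((-3 + 1)² + (-566 + I*√62))*(-1346) = ((-2)² + (-566 + I*√62))*(-1346) = (4 + (-566 + I*√62))*(-1346) = (-562 + I*√62)*(-1346) = 756452 - 1346*I*√62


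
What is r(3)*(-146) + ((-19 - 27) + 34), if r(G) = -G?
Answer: 426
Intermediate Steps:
r(3)*(-146) + ((-19 - 27) + 34) = -1*3*(-146) + ((-19 - 27) + 34) = -3*(-146) + (-46 + 34) = 438 - 12 = 426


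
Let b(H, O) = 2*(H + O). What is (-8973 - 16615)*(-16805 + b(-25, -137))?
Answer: 438296852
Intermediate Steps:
b(H, O) = 2*H + 2*O
(-8973 - 16615)*(-16805 + b(-25, -137)) = (-8973 - 16615)*(-16805 + (2*(-25) + 2*(-137))) = -25588*(-16805 + (-50 - 274)) = -25588*(-16805 - 324) = -25588*(-17129) = 438296852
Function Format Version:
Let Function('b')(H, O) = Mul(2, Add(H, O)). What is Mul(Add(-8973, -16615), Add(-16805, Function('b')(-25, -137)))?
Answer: 438296852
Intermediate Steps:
Function('b')(H, O) = Add(Mul(2, H), Mul(2, O))
Mul(Add(-8973, -16615), Add(-16805, Function('b')(-25, -137))) = Mul(Add(-8973, -16615), Add(-16805, Add(Mul(2, -25), Mul(2, -137)))) = Mul(-25588, Add(-16805, Add(-50, -274))) = Mul(-25588, Add(-16805, -324)) = Mul(-25588, -17129) = 438296852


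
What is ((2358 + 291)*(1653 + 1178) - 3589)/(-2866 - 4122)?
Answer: -3747865/3494 ≈ -1072.7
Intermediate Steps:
((2358 + 291)*(1653 + 1178) - 3589)/(-2866 - 4122) = (2649*2831 - 3589)/(-6988) = (7499319 - 3589)*(-1/6988) = 7495730*(-1/6988) = -3747865/3494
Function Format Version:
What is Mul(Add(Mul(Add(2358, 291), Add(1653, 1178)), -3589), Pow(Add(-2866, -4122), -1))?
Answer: Rational(-3747865, 3494) ≈ -1072.7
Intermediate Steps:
Mul(Add(Mul(Add(2358, 291), Add(1653, 1178)), -3589), Pow(Add(-2866, -4122), -1)) = Mul(Add(Mul(2649, 2831), -3589), Pow(-6988, -1)) = Mul(Add(7499319, -3589), Rational(-1, 6988)) = Mul(7495730, Rational(-1, 6988)) = Rational(-3747865, 3494)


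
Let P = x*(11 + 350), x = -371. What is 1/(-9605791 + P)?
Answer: -1/9739722 ≈ -1.0267e-7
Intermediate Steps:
P = -133931 (P = -371*(11 + 350) = -371*361 = -133931)
1/(-9605791 + P) = 1/(-9605791 - 133931) = 1/(-9739722) = -1/9739722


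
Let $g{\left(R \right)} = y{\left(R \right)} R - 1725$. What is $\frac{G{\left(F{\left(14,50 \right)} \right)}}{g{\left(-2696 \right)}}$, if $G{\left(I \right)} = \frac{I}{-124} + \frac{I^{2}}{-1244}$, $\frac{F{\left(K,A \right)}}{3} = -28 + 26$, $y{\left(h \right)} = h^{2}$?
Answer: $- \frac{375}{377843347614602} \approx -9.9248 \cdot 10^{-13}$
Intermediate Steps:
$F{\left(K,A \right)} = -6$ ($F{\left(K,A \right)} = 3 \left(-28 + 26\right) = 3 \left(-2\right) = -6$)
$G{\left(I \right)} = - \frac{I}{124} - \frac{I^{2}}{1244}$ ($G{\left(I \right)} = I \left(- \frac{1}{124}\right) + I^{2} \left(- \frac{1}{1244}\right) = - \frac{I}{124} - \frac{I^{2}}{1244}$)
$g{\left(R \right)} = -1725 + R^{3}$ ($g{\left(R \right)} = R^{2} R - 1725 = R^{3} - 1725 = -1725 + R^{3}$)
$\frac{G{\left(F{\left(14,50 \right)} \right)}}{g{\left(-2696 \right)}} = \frac{\left(- \frac{1}{38564}\right) \left(-6\right) \left(311 + 31 \left(-6\right)\right)}{-1725 + \left(-2696\right)^{3}} = \frac{\left(- \frac{1}{38564}\right) \left(-6\right) \left(311 - 186\right)}{-1725 - 19595649536} = \frac{\left(- \frac{1}{38564}\right) \left(-6\right) 125}{-19595651261} = \frac{375}{19282} \left(- \frac{1}{19595651261}\right) = - \frac{375}{377843347614602}$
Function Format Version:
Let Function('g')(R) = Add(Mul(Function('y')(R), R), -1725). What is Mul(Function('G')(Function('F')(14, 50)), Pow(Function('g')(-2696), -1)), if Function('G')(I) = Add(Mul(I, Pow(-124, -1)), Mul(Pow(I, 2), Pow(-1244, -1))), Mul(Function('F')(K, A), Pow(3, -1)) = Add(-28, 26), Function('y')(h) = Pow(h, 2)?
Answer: Rational(-375, 377843347614602) ≈ -9.9248e-13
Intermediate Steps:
Function('F')(K, A) = -6 (Function('F')(K, A) = Mul(3, Add(-28, 26)) = Mul(3, -2) = -6)
Function('G')(I) = Add(Mul(Rational(-1, 124), I), Mul(Rational(-1, 1244), Pow(I, 2))) (Function('G')(I) = Add(Mul(I, Rational(-1, 124)), Mul(Pow(I, 2), Rational(-1, 1244))) = Add(Mul(Rational(-1, 124), I), Mul(Rational(-1, 1244), Pow(I, 2))))
Function('g')(R) = Add(-1725, Pow(R, 3)) (Function('g')(R) = Add(Mul(Pow(R, 2), R), -1725) = Add(Pow(R, 3), -1725) = Add(-1725, Pow(R, 3)))
Mul(Function('G')(Function('F')(14, 50)), Pow(Function('g')(-2696), -1)) = Mul(Mul(Rational(-1, 38564), -6, Add(311, Mul(31, -6))), Pow(Add(-1725, Pow(-2696, 3)), -1)) = Mul(Mul(Rational(-1, 38564), -6, Add(311, -186)), Pow(Add(-1725, -19595649536), -1)) = Mul(Mul(Rational(-1, 38564), -6, 125), Pow(-19595651261, -1)) = Mul(Rational(375, 19282), Rational(-1, 19595651261)) = Rational(-375, 377843347614602)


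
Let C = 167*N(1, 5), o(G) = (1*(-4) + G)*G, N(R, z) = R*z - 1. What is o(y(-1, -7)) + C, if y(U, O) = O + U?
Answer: 764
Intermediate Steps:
N(R, z) = -1 + R*z
o(G) = G*(-4 + G) (o(G) = (-4 + G)*G = G*(-4 + G))
C = 668 (C = 167*(-1 + 1*5) = 167*(-1 + 5) = 167*4 = 668)
o(y(-1, -7)) + C = (-7 - 1)*(-4 + (-7 - 1)) + 668 = -8*(-4 - 8) + 668 = -8*(-12) + 668 = 96 + 668 = 764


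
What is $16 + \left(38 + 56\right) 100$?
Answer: $9416$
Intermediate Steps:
$16 + \left(38 + 56\right) 100 = 16 + 94 \cdot 100 = 16 + 9400 = 9416$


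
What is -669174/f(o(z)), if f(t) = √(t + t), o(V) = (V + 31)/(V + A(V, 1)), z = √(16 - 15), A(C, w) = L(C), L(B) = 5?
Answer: -334587*√6/4 ≈ -2.0489e+5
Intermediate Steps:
A(C, w) = 5
z = 1 (z = √1 = 1)
o(V) = (31 + V)/(5 + V) (o(V) = (V + 31)/(V + 5) = (31 + V)/(5 + V))
f(t) = √2*√t (f(t) = √(2*t) = √2*√t)
-669174/f(o(z)) = -669174*√2*√(5 + 1)/(2*√(31 + 1)) = -669174*√6/8 = -334587*√6/4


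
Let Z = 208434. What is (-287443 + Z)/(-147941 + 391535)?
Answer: -79009/243594 ≈ -0.32435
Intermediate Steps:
(-287443 + Z)/(-147941 + 391535) = (-287443 + 208434)/(-147941 + 391535) = -79009/243594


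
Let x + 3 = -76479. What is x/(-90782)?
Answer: 38241/45391 ≈ 0.84248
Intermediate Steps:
x = -76482 (x = -3 - 76479 = -76482)
x/(-90782) = -76482/(-90782) = -76482*(-1/90782) = 38241/45391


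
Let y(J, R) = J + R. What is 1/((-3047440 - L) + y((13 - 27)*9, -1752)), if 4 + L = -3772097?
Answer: 1/722783 ≈ 1.3835e-6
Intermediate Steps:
L = -3772101 (L = -4 - 3772097 = -3772101)
1/((-3047440 - L) + y((13 - 27)*9, -1752)) = 1/((-3047440 - 1*(-3772101)) + ((13 - 27)*9 - 1752)) = 1/((-3047440 + 3772101) + (-14*9 - 1752)) = 1/(724661 + (-126 - 1752)) = 1/(724661 - 1878) = 1/722783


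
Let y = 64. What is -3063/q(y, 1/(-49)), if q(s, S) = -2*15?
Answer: 1021/10 ≈ 102.10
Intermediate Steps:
q(s, S) = -30
-3063/q(y, 1/(-49)) = -3063/(-30) = -3063*(-1/30) = 1021/10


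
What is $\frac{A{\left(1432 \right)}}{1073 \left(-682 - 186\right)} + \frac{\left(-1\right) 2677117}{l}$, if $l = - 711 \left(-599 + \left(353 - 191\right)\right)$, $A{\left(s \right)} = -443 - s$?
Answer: $- \frac{2492787821963}{289381314348} \approx -8.6142$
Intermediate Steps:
$l = 310707$ ($l = - 711 \left(-599 + 162\right) = \left(-711\right) \left(-437\right) = 310707$)
$\frac{A{\left(1432 \right)}}{1073 \left(-682 - 186\right)} + \frac{\left(-1\right) 2677117}{l} = \frac{-443 - 1432}{1073 \left(-682 - 186\right)} + \frac{\left(-1\right) 2677117}{310707} = \frac{-443 - 1432}{1073 \left(-868\right)} - \frac{2677117}{310707} = - \frac{1875}{-931364} - \frac{2677117}{310707} = \left(-1875\right) \left(- \frac{1}{931364}\right) - \frac{2677117}{310707} = \frac{1875}{931364} - \frac{2677117}{310707} = - \frac{2492787821963}{289381314348}$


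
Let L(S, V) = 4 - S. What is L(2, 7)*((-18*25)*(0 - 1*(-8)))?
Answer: -7200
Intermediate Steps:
L(2, 7)*((-18*25)*(0 - 1*(-8))) = (4 - 1*2)*((-18*25)*(0 - 1*(-8))) = (4 - 2)*(-450*(0 + 8)) = 2*(-450*8) = 2*(-3600) = -7200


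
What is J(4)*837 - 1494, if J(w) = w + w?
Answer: 5202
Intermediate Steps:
J(w) = 2*w
J(4)*837 - 1494 = (2*4)*837 - 1494 = 8*837 - 1494 = 6696 - 1494 = 5202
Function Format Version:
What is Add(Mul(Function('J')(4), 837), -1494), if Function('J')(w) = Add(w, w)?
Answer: 5202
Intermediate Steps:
Function('J')(w) = Mul(2, w)
Add(Mul(Function('J')(4), 837), -1494) = Add(Mul(Mul(2, 4), 837), -1494) = Add(Mul(8, 837), -1494) = Add(6696, -1494) = 5202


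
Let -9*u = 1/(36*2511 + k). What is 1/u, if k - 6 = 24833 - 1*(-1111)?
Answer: -1047114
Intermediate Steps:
k = 25950 (k = 6 + (24833 - 1*(-1111)) = 6 + (24833 + 1111) = 6 + 25944 = 25950)
u = -1/1047114 (u = -1/(9*(36*2511 + 25950)) = -1/(9*(90396 + 25950)) = -1/9/116346 = -1/9*1/116346 = -1/1047114 ≈ -9.5501e-7)
1/u = 1/(-1/1047114) = -1047114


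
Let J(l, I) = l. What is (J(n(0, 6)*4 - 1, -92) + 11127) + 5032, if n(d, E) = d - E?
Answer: 16134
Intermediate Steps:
(J(n(0, 6)*4 - 1, -92) + 11127) + 5032 = (((0 - 1*6)*4 - 1) + 11127) + 5032 = (((0 - 6)*4 - 1) + 11127) + 5032 = ((-6*4 - 1) + 11127) + 5032 = ((-24 - 1) + 11127) + 5032 = (-25 + 11127) + 5032 = 11102 + 5032 = 16134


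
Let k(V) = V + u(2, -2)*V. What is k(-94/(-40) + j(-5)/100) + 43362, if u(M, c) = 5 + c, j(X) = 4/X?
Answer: 5421421/125 ≈ 43371.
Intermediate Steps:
k(V) = 4*V (k(V) = V + (5 - 2)*V = V + 3*V = 4*V)
k(-94/(-40) + j(-5)/100) + 43362 = 4*(-94/(-40) + (4/(-5))/100) + 43362 = 4*(-94*(-1/40) + (4*(-⅕))*(1/100)) + 43362 = 4*(47/20 - ⅘*1/100) + 43362 = 4*(47/20 - 1/125) + 43362 = 4*(1171/500) + 43362 = 1171/125 + 43362 = 5421421/125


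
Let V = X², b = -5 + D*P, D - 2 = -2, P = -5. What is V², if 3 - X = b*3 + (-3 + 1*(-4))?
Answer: 390625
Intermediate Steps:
D = 0 (D = 2 - 2 = 0)
b = -5 (b = -5 + 0*(-5) = -5 + 0 = -5)
X = 25 (X = 3 - (-5*3 + (-3 + 1*(-4))) = 3 - (-15 + (-3 - 4)) = 3 - (-15 - 7) = 3 - 1*(-22) = 3 + 22 = 25)
V = 625 (V = 25² = 625)
V² = 625² = 390625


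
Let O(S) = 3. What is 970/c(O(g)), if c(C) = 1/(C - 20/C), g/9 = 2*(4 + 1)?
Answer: -10670/3 ≈ -3556.7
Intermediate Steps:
g = 90 (g = 9*(2*(4 + 1)) = 9*(2*5) = 9*10 = 90)
970/c(O(g)) = 970/((3/(-20 + 3²))) = 970/((3/(-20 + 9))) = 970/((3/(-11))) = 970/((3*(-1/11))) = 970/(-3/11) = 970*(-11/3) = -10670/3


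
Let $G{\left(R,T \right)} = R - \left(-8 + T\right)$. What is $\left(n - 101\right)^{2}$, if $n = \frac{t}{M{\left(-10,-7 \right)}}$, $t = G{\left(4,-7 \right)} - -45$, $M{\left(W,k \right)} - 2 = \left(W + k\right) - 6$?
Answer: $\frac{4774225}{441} \approx 10826.0$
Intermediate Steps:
$G{\left(R,T \right)} = 8 + R - T$
$M{\left(W,k \right)} = -4 + W + k$ ($M{\left(W,k \right)} = 2 - \left(6 - W - k\right) = 2 + \left(-6 + W + k\right) = -4 + W + k$)
$t = 64$ ($t = \left(8 + 4 - -7\right) - -45 = \left(8 + 4 + 7\right) + 45 = 19 + 45 = 64$)
$n = - \frac{64}{21}$ ($n = \frac{64}{-4 - 10 - 7} = \frac{64}{-21} = 64 \left(- \frac{1}{21}\right) = - \frac{64}{21} \approx -3.0476$)
$\left(n - 101\right)^{2} = \left(- \frac{64}{21} - 101\right)^{2} = \left(- \frac{2185}{21}\right)^{2} = \frac{4774225}{441}$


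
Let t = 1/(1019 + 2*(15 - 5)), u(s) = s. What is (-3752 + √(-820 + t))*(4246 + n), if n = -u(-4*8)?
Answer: -16051056 + 4278*I*√885206181/1039 ≈ -1.6051e+7 + 1.225e+5*I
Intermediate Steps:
n = 32 (n = -(-4)*8 = -1*(-32) = 32)
t = 1/1039 (t = 1/(1019 + 2*10) = 1/(1019 + 20) = 1/1039 ≈ 0.00096246)
(-3752 + √(-820 + t))*(4246 + n) = (-3752 + √(-820 + 1/1039))*(4246 + 32) = (-3752 + √(-851979/1039))*4278 = (-3752 + I*√885206181/1039)*4278 = -16051056 + 4278*I*√885206181/1039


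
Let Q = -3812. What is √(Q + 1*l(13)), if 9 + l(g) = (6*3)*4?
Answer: I*√3749 ≈ 61.229*I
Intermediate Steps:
l(g) = 63 (l(g) = -9 + (6*3)*4 = -9 + 18*4 = -9 + 72 = 63)
√(Q + 1*l(13)) = √(-3812 + 1*63) = √(-3812 + 63) = √(-3749) = I*√3749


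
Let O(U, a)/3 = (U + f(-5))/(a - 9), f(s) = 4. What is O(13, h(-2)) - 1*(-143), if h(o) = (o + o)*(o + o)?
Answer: 1052/7 ≈ 150.29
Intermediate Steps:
h(o) = 4*o² (h(o) = (2*o)*(2*o) = 4*o²)
O(U, a) = 3*(4 + U)/(-9 + a) (O(U, a) = 3*((U + 4)/(a - 9)) = 3*((4 + U)/(-9 + a)) = 3*(4 + U)/(-9 + a))
O(13, h(-2)) - 1*(-143) = 3*(4 + 13)/(-9 + 4*(-2)²) - 1*(-143) = 3*17/(-9 + 4*4) + 143 = 3*17/(-9 + 16) + 143 = 3*17/7 + 143 = 3*(⅐)*17 + 143 = 51/7 + 143 = 1052/7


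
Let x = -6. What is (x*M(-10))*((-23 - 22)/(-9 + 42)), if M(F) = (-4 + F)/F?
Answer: 126/11 ≈ 11.455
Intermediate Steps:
M(F) = (-4 + F)/F
(x*M(-10))*((-23 - 22)/(-9 + 42)) = (-6*(-4 - 10)/(-10))*((-23 - 22)/(-9 + 42)) = (-(-3)*(-14)/5)*(-45/33) = (-6*7/5)*(-45*1/33) = -42/5*(-15/11) = 126/11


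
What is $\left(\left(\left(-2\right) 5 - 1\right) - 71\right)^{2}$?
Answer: $6724$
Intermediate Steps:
$\left(\left(\left(-2\right) 5 - 1\right) - 71\right)^{2} = \left(\left(-10 - 1\right) - 71\right)^{2} = \left(-11 - 71\right)^{2} = \left(-82\right)^{2} = 6724$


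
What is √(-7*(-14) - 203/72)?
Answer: √13706/12 ≈ 9.7561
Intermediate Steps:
√(-7*(-14) - 203/72) = √(98 - 203*1/72) = √(98 - 203/72) = √(6853/72) = √13706/12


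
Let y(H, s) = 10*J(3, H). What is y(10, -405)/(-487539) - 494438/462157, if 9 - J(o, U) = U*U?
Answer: -18510557324/17332273971 ≈ -1.0680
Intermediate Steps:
J(o, U) = 9 - U**2 (J(o, U) = 9 - U*U = 9 - U**2)
y(H, s) = 90 - 10*H**2 (y(H, s) = 10*(9 - H**2) = 90 - 10*H**2)
y(10, -405)/(-487539) - 494438/462157 = (90 - 10*10**2)/(-487539) - 494438/462157 = (90 - 10*100)*(-1/487539) - 494438*1/462157 = (90 - 1000)*(-1/487539) - 494438/462157 = -910*(-1/487539) - 494438/462157 = 70/37503 - 494438/462157 = -18510557324/17332273971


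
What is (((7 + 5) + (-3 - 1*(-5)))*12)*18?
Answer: 3024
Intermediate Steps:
(((7 + 5) + (-3 - 1*(-5)))*12)*18 = ((12 + (-3 + 5))*12)*18 = ((12 + 2)*12)*18 = (14*12)*18 = 168*18 = 3024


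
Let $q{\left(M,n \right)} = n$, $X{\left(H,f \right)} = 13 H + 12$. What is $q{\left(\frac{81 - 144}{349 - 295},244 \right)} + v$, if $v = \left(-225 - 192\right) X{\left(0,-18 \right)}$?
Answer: $-4760$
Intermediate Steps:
$X{\left(H,f \right)} = 12 + 13 H$
$v = -5004$ ($v = \left(-225 - 192\right) \left(12 + 13 \cdot 0\right) = - 417 \left(12 + 0\right) = \left(-417\right) 12 = -5004$)
$q{\left(\frac{81 - 144}{349 - 295},244 \right)} + v = 244 - 5004 = -4760$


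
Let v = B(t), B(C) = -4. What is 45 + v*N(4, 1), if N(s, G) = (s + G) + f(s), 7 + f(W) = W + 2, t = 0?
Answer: 29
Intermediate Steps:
v = -4
f(W) = -5 + W (f(W) = -7 + (W + 2) = -7 + (2 + W) = -5 + W)
N(s, G) = -5 + G + 2*s (N(s, G) = (s + G) + (-5 + s) = (G + s) + (-5 + s) = -5 + G + 2*s)
45 + v*N(4, 1) = 45 - 4*(-5 + 1 + 2*4) = 45 - 4*(-5 + 1 + 8) = 45 - 4*4 = 45 - 16 = 29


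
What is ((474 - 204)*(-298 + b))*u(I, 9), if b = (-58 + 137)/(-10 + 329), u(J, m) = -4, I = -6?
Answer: 102581640/319 ≈ 3.2157e+5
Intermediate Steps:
b = 79/319 ≈ 0.24765
((474 - 204)*(-298 + b))*u(I, 9) = ((474 - 204)*(-298 + 79/319))*(-4) = (270*(-94983/319))*(-4) = -25645410/319*(-4) = 102581640/319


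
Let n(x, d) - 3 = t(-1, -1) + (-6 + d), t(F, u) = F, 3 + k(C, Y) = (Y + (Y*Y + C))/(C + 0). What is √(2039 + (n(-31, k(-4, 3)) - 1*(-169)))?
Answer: √2199 ≈ 46.893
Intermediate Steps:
k(C, Y) = -3 + (C + Y + Y²)/C (k(C, Y) = -3 + (Y + (Y*Y + C))/(C + 0) = -3 + (Y + (Y² + C))/C = -3 + (Y + (C + Y²))/C = -3 + (C + Y + Y²)/C)
n(x, d) = -4 + d (n(x, d) = 3 + (-1 + (-6 + d)) = 3 + (-7 + d) = -4 + d)
√(2039 + (n(-31, k(-4, 3)) - 1*(-169))) = √(2039 + ((-4 + (3 + 3² - 2*(-4))/(-4)) - 1*(-169))) = √(2039 + ((-4 - (3 + 9 + 8)/4) + 169)) = √(2039 + ((-4 - ¼*20) + 169)) = √(2039 + ((-4 - 5) + 169)) = √(2039 + (-9 + 169)) = √(2039 + 160) = √2199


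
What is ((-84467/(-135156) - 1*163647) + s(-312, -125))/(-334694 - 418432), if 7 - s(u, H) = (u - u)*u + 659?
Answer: 22205911177/101789497656 ≈ 0.21816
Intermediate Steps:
s(u, H) = -652 (s(u, H) = 7 - ((u - u)*u + 659) = 7 - (0*u + 659) = 7 - (0 + 659) = 7 - 1*659 = 7 - 659 = -652)
((-84467/(-135156) - 1*163647) + s(-312, -125))/(-334694 - 418432) = ((-84467/(-135156) - 1*163647) - 652)/(-334694 - 418432) = ((-84467*(-1/135156) - 163647) - 652)/(-753126) = ((84467/135156 - 163647) - 652)*(-1/753126) = (-22117789465/135156 - 652)*(-1/753126) = -22205911177/135156*(-1/753126) = 22205911177/101789497656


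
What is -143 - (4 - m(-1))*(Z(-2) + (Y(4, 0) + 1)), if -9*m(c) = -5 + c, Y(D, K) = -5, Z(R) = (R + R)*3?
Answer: -269/3 ≈ -89.667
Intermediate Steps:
Z(R) = 6*R (Z(R) = (2*R)*3 = 6*R)
m(c) = 5/9 - c/9 (m(c) = -(-5 + c)/9 = 5/9 - c/9)
-143 - (4 - m(-1))*(Z(-2) + (Y(4, 0) + 1)) = -143 - (4 - (5/9 - ⅑*(-1)))*(6*(-2) + (-5 + 1)) = -143 - (4 - (5/9 + ⅑))*(-12 - 4) = -143 - (4 - 1*⅔)*(-16) = -143 - (4 - ⅔)*(-16) = -143 - 10*(-16)/3 = -143 - 1*(-160/3) = -143 + 160/3 = -269/3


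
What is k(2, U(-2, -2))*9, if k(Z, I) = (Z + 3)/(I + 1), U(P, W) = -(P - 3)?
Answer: 15/2 ≈ 7.5000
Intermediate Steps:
U(P, W) = 3 - P (U(P, W) = -(-3 + P) = 3 - P)
k(Z, I) = (3 + Z)/(1 + I)
k(2, U(-2, -2))*9 = ((3 + 2)/(1 + (3 - 1*(-2))))*9 = (5/(1 + (3 + 2)))*9 = (5/(1 + 5))*9 = (5/6)*9 = 15/2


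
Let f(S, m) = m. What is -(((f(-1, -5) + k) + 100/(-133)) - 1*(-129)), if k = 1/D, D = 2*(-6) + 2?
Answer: -163787/1330 ≈ -123.15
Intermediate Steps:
D = -10 (D = -12 + 2 = -10)
k = -⅒ (k = 1/(-10) = -⅒ ≈ -0.10000)
-(((f(-1, -5) + k) + 100/(-133)) - 1*(-129)) = -(((-5 - ⅒) + 100/(-133)) - 1*(-129)) = -((-51/10 + 100*(-1/133)) + 129) = -((-51/10 - 100/133) + 129) = -(-7783/1330 + 129) = -1*163787/1330 = -163787/1330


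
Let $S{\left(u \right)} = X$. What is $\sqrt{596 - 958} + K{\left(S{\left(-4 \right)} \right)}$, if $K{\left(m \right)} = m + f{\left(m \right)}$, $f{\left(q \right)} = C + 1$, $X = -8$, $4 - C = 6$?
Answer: $-9 + i \sqrt{362} \approx -9.0 + 19.026 i$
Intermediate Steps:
$C = -2$ ($C = 4 - 6 = -2$)
$S{\left(u \right)} = -8$
$f{\left(q \right)} = -1$ ($f{\left(q \right)} = -2 + 1 = -1$)
$K{\left(m \right)} = -1 + m$ ($K{\left(m \right)} = m - 1 = -1 + m$)
$\sqrt{596 - 958} + K{\left(S{\left(-4 \right)} \right)} = \sqrt{596 - 958} - 9 = \sqrt{-362} - 9 = i \sqrt{362} - 9 = -9 + i \sqrt{362}$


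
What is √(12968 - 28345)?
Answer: I*√15377 ≈ 124.0*I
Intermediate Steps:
√(12968 - 28345) = √(-15377) = I*√15377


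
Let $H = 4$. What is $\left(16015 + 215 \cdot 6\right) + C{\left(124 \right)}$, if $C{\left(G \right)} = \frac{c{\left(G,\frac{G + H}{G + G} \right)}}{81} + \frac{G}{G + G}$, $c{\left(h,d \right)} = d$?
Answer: $\frac{86908253}{5022} \approx 17306.0$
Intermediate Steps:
$C{\left(G \right)} = \frac{1}{2} + \frac{4 + G}{162 G}$ ($C{\left(G \right)} = \frac{\left(G + 4\right) \frac{1}{G + G}}{81} + \frac{G}{G + G} = \frac{4 + G}{2 G} \frac{1}{81} + \frac{G}{2 G} = \left(4 + G\right) \frac{1}{2 G} \frac{1}{81} + G \frac{1}{2 G} = \frac{4 + G}{2 G} \frac{1}{81} + \frac{1}{2} = \frac{4 + G}{162 G} + \frac{1}{2} = \frac{1}{2} + \frac{4 + G}{162 G}$)
$\left(16015 + 215 \cdot 6\right) + C{\left(124 \right)} = \left(16015 + 215 \cdot 6\right) + \frac{2 + 41 \cdot 124}{81 \cdot 124} = \left(16015 + 1290\right) + \frac{1}{81} \cdot \frac{1}{124} \left(2 + 5084\right) = 17305 + \frac{1}{81} \cdot \frac{1}{124} \cdot 5086 = 17305 + \frac{2543}{5022} = \frac{86908253}{5022}$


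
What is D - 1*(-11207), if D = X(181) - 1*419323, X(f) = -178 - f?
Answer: -408475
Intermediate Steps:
D = -419682 (D = (-178 - 1*181) - 1*419323 = (-178 - 181) - 419323 = -359 - 419323 = -419682)
D - 1*(-11207) = -419682 - 1*(-11207) = -419682 + 11207 = -408475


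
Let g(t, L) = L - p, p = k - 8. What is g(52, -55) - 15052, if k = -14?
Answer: -15085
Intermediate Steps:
p = -22 (p = -14 - 8 = -22)
g(t, L) = 22 + L (g(t, L) = L - 1*(-22) = L + 22 = 22 + L)
g(52, -55) - 15052 = (22 - 55) - 15052 = -33 - 15052 = -15085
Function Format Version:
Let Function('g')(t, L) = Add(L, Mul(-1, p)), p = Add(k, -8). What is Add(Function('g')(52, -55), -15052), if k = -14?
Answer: -15085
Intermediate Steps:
p = -22 (p = Add(-14, -8) = -22)
Function('g')(t, L) = Add(22, L) (Function('g')(t, L) = Add(L, Mul(-1, -22)) = Add(L, 22) = Add(22, L))
Add(Function('g')(52, -55), -15052) = Add(Add(22, -55), -15052) = Add(-33, -15052) = -15085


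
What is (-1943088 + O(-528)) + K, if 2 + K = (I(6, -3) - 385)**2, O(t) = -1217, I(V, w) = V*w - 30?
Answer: -1756818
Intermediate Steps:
I(V, w) = -30 + V*w
K = 187487 (K = -2 + ((-30 + 6*(-3)) - 385)**2 = -2 + ((-30 - 18) - 385)**2 = -2 + (-48 - 385)**2 = -2 + (-433)**2 = -2 + 187489 = 187487)
(-1943088 + O(-528)) + K = (-1943088 - 1217) + 187487 = -1944305 + 187487 = -1756818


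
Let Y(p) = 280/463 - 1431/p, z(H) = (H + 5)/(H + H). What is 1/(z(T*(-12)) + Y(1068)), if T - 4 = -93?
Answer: -988968/230227 ≈ -4.2956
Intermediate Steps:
T = -89 (T = 4 - 93 = -89)
z(H) = (5 + H)/(2*H) (z(H) = (5 + H)/((2*H)) = (5 + H)*(1/(2*H)) = (5 + H)/(2*H))
Y(p) = 280/463 - 1431/p (Y(p) = 280*(1/463) - 1431/p = 280/463 - 1431/p)
1/(z(T*(-12)) + Y(1068)) = 1/((5 - 89*(-12))/(2*((-89*(-12)))) + (280/463 - 1431/1068)) = 1/((1/2)*(5 + 1068)/1068 + (280/463 - 1431*1/1068)) = 1/((1/2)*(1/1068)*1073 + (280/463 - 477/356)) = 1/(1073/2136 - 121171/164828) = 1/(-230227/988968) = -988968/230227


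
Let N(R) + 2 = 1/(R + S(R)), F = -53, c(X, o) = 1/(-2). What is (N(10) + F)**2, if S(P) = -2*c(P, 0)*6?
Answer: 772641/256 ≈ 3018.1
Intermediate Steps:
c(X, o) = -1/2
S(P) = 6 (S(P) = -2*(-1/2)*6 = 1*6 = 6)
N(R) = -2 + 1/(6 + R) (N(R) = -2 + 1/(R + 6) = -2 + 1/(6 + R))
(N(10) + F)**2 = ((-11 - 2*10)/(6 + 10) - 53)**2 = ((-11 - 20)/16 - 53)**2 = ((1/16)*(-31) - 53)**2 = (-31/16 - 53)**2 = (-879/16)**2 = 772641/256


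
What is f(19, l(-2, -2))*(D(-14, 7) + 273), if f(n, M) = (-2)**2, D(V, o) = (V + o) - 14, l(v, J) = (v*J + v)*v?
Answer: 1008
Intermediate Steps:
l(v, J) = v*(v + J*v) (l(v, J) = (J*v + v)*v = (v + J*v)*v = v*(v + J*v))
D(V, o) = -14 + V + o
f(n, M) = 4
f(19, l(-2, -2))*(D(-14, 7) + 273) = 4*((-14 - 14 + 7) + 273) = 4*(-21 + 273) = 4*252 = 1008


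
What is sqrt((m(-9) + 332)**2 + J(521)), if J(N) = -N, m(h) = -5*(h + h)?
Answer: sqrt(177563) ≈ 421.38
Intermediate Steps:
m(h) = -10*h
sqrt((m(-9) + 332)**2 + J(521)) = sqrt((-10*(-9) + 332)**2 - 1*521) = sqrt((90 + 332)**2 - 521) = sqrt(422**2 - 521) = sqrt(178084 - 521) = sqrt(177563)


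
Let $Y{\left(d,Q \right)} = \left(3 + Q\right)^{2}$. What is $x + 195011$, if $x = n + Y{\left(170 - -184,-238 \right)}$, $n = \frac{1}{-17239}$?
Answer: $\frac{4313818403}{17239} \approx 2.5024 \cdot 10^{5}$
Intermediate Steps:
$n = - \frac{1}{17239} \approx -5.8008 \cdot 10^{-5}$
$x = \frac{952023774}{17239}$ ($x = - \frac{1}{17239} + \left(3 - 238\right)^{2} = - \frac{1}{17239} + \left(-235\right)^{2} = - \frac{1}{17239} + 55225 = \frac{952023774}{17239} \approx 55225.0$)
$x + 195011 = \frac{952023774}{17239} + 195011 = \frac{4313818403}{17239}$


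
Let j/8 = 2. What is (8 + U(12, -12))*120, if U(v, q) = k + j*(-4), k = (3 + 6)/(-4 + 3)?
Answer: -7800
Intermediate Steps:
j = 16 (j = 8*2 = 16)
k = -9 (k = 9/(-1) = 9*(-1) = -9)
U(v, q) = -73 (U(v, q) = -9 + 16*(-4) = -9 - 64 = -73)
(8 + U(12, -12))*120 = (8 - 73)*120 = -65*120 = -7800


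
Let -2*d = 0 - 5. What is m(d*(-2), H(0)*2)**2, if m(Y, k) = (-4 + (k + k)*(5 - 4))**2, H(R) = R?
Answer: 256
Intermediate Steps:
d = 5/2 (d = -(0 - 5)/2 = -1/2*(-5) = 5/2 ≈ 2.5000)
m(Y, k) = (-4 + 2*k)**2 (m(Y, k) = (-4 + (2*k)*1)**2 = (-4 + 2*k)**2)
m(d*(-2), H(0)*2)**2 = (4*(-2 + 0*2)**2)**2 = (4*(-2 + 0)**2)**2 = (4*(-2)**2)**2 = (4*4)**2 = 16**2 = 256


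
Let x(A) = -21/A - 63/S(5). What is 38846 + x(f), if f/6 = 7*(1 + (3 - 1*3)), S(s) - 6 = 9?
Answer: 388413/10 ≈ 38841.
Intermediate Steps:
S(s) = 15 (S(s) = 6 + 9 = 15)
f = 42 (f = 6*(7*(1 + (3 - 1*3))) = 6*(7*(1 + (3 - 3))) = 6*(7*(1 + 0)) = 6*(7*1) = 6*7 = 42)
x(A) = -21/5 - 21/A (x(A) = -21/A - 63/15 = -21/A - 63*1/15 = -21/A - 21/5 = -21/5 - 21/A)
38846 + x(f) = 38846 + (-21/5 - 21/42) = 38846 + (-21/5 - 21*1/42) = 38846 + (-21/5 - ½) = 38846 - 47/10 = 388413/10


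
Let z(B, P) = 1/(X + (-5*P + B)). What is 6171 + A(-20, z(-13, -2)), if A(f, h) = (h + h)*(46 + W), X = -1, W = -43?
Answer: 12339/2 ≈ 6169.5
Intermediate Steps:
z(B, P) = 1/(-1 + B - 5*P) (z(B, P) = 1/(-1 + (-5*P + B)) = 1/(-1 + (B - 5*P)) = 1/(-1 + B - 5*P))
A(f, h) = 6*h (A(f, h) = (h + h)*(46 - 43) = (2*h)*3 = 6*h)
6171 + A(-20, z(-13, -2)) = 6171 + 6/(-1 - 13 - 5*(-2)) = 6171 + 6/(-1 - 13 + 10) = 6171 + 6/(-4) = 6171 + 6*(-¼) = 6171 - 3/2 = 12339/2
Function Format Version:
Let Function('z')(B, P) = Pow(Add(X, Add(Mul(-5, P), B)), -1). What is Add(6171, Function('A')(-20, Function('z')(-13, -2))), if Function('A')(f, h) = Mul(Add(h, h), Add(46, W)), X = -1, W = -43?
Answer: Rational(12339, 2) ≈ 6169.5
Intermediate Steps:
Function('z')(B, P) = Pow(Add(-1, B, Mul(-5, P)), -1) (Function('z')(B, P) = Pow(Add(-1, Add(Mul(-5, P), B)), -1) = Pow(Add(-1, Add(B, Mul(-5, P))), -1) = Pow(Add(-1, B, Mul(-5, P)), -1))
Function('A')(f, h) = Mul(6, h) (Function('A')(f, h) = Mul(Add(h, h), Add(46, -43)) = Mul(Mul(2, h), 3) = Mul(6, h))
Add(6171, Function('A')(-20, Function('z')(-13, -2))) = Add(6171, Mul(6, Pow(Add(-1, -13, Mul(-5, -2)), -1))) = Add(6171, Mul(6, Pow(Add(-1, -13, 10), -1))) = Add(6171, Mul(6, Pow(-4, -1))) = Add(6171, Mul(6, Rational(-1, 4))) = Add(6171, Rational(-3, 2)) = Rational(12339, 2)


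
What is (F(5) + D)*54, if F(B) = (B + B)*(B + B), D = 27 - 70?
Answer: 3078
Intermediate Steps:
D = -43
F(B) = 4*B² (F(B) = (2*B)*(2*B) = 4*B²)
(F(5) + D)*54 = (4*5² - 43)*54 = (4*25 - 43)*54 = (100 - 43)*54 = 57*54 = 3078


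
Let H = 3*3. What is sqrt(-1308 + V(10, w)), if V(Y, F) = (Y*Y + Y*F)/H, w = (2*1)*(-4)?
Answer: 2*I*sqrt(2938)/3 ≈ 36.136*I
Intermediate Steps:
H = 9
w = -8 (w = 2*(-4) = -8)
V(Y, F) = Y**2/9 + F*Y/9 (V(Y, F) = (Y*Y + Y*F)/9 = (Y**2 + F*Y)*(1/9) = Y**2/9 + F*Y/9)
sqrt(-1308 + V(10, w)) = sqrt(-1308 + (1/9)*10*(-8 + 10)) = sqrt(-1308 + (1/9)*10*2) = sqrt(-1308 + 20/9) = sqrt(-11752/9) = 2*I*sqrt(2938)/3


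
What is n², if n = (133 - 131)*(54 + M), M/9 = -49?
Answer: 599076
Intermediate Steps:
M = -441 (M = 9*(-49) = -441)
n = -774 (n = (133 - 131)*(54 - 441) = 2*(-387) = -774)
n² = (-774)² = 599076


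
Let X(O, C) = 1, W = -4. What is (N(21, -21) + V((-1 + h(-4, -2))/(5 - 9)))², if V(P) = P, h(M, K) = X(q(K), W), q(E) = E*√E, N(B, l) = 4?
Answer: 16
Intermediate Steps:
q(E) = E^(3/2)
h(M, K) = 1
(N(21, -21) + V((-1 + h(-4, -2))/(5 - 9)))² = (4 + (-1 + 1)/(5 - 9))² = (4 + 0/(-4))² = (4 + 0*(-¼))² = (4 + 0)² = 4² = 16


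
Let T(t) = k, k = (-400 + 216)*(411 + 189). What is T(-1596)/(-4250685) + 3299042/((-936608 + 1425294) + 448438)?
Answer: 470888227779/132780630998 ≈ 3.5464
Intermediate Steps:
k = -110400 (k = -184*600 = -110400)
T(t) = -110400
T(-1596)/(-4250685) + 3299042/((-936608 + 1425294) + 448438) = -110400/(-4250685) + 3299042/((-936608 + 1425294) + 448438) = -110400*(-1/4250685) + 3299042/(488686 + 448438) = 7360/283379 + 3299042/937124 = 7360/283379 + 3299042*(1/937124) = 7360/283379 + 1649521/468562 = 470888227779/132780630998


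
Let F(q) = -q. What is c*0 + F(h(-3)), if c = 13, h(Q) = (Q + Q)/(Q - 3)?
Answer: -1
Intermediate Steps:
h(Q) = 2*Q/(-3 + Q) (h(Q) = (2*Q)/(-3 + Q) = 2*Q/(-3 + Q))
c*0 + F(h(-3)) = 13*0 - 2*(-3)/(-3 - 3) = 0 - 2*(-3)/(-6) = 0 - 2*(-3)*(-1)/6 = 0 - 1*1 = 0 - 1 = -1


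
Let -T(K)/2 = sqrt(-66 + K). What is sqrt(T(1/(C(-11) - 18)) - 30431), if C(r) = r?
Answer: sqrt(-25592471 - 58*I*sqrt(55535))/29 ≈ 0.046583 - 174.44*I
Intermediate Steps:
T(K) = -2*sqrt(-66 + K)
sqrt(T(1/(C(-11) - 18)) - 30431) = sqrt(-2*sqrt(-66 + 1/(-11 - 18)) - 30431) = sqrt(-2*sqrt(-66 + 1/(-29)) - 30431) = sqrt(-2*sqrt(-66 - 1/29) - 30431) = sqrt(-2*I*sqrt(55535)/29 - 30431) = sqrt(-30431 - 2*I*sqrt(55535)/29)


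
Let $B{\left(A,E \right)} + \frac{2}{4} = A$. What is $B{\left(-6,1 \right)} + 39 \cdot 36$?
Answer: $\frac{2795}{2} \approx 1397.5$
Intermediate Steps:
$B{\left(A,E \right)} = - \frac{1}{2} + A$
$B{\left(-6,1 \right)} + 39 \cdot 36 = \left(- \frac{1}{2} - 6\right) + 39 \cdot 36 = - \frac{13}{2} + 1404 = \frac{2795}{2}$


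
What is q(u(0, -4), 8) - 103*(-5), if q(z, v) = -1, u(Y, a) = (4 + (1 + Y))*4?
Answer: 514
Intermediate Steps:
u(Y, a) = 20 + 4*Y (u(Y, a) = (5 + Y)*4 = 20 + 4*Y)
q(u(0, -4), 8) - 103*(-5) = -1 - 103*(-5) = -1 + 515 = 514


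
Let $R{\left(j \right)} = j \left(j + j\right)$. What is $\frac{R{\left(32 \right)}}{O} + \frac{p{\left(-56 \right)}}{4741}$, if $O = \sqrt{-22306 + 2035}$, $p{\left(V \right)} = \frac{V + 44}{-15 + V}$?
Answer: $\frac{12}{336611} - \frac{2048 i \sqrt{20271}}{20271} \approx 3.5649 \cdot 10^{-5} - 14.384 i$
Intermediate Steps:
$p{\left(V \right)} = \frac{44 + V}{-15 + V}$
$R{\left(j \right)} = 2 j^{2}$ ($R{\left(j \right)} = j 2 j = 2 j^{2}$)
$O = i \sqrt{20271}$ ($O = \sqrt{-20271} = i \sqrt{20271} \approx 142.38 i$)
$\frac{R{\left(32 \right)}}{O} + \frac{p{\left(-56 \right)}}{4741} = \frac{2 \cdot 32^{2}}{i \sqrt{20271}} + \frac{\frac{1}{-15 - 56} \left(44 - 56\right)}{4741} = 2 \cdot 1024 \left(- \frac{i \sqrt{20271}}{20271}\right) + \frac{1}{-71} \left(-12\right) \frac{1}{4741} = 2048 \left(- \frac{i \sqrt{20271}}{20271}\right) + \left(- \frac{1}{71}\right) \left(-12\right) \frac{1}{4741} = - \frac{2048 i \sqrt{20271}}{20271} + \frac{12}{71} \cdot \frac{1}{4741} = - \frac{2048 i \sqrt{20271}}{20271} + \frac{12}{336611} = \frac{12}{336611} - \frac{2048 i \sqrt{20271}}{20271}$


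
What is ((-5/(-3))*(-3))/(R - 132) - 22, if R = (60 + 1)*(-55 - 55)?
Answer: -150519/6842 ≈ -21.999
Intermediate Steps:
R = -6710 (R = 61*(-110) = -6710)
((-5/(-3))*(-3))/(R - 132) - 22 = ((-5/(-3))*(-3))/(-6710 - 132) - 22 = (-1/3*(-5)*(-3))/(-6842) - 22 = -5*(-3)/20526 - 22 = -1/6842*(-5) - 22 = 5/6842 - 22 = -150519/6842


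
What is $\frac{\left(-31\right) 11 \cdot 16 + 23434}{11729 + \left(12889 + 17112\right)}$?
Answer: $\frac{8989}{20865} \approx 0.43082$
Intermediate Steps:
$\frac{\left(-31\right) 11 \cdot 16 + 23434}{11729 + \left(12889 + 17112\right)} = \frac{\left(-341\right) 16 + 23434}{11729 + 30001} = \frac{-5456 + 23434}{41730} = 17978 \cdot \frac{1}{41730} = \frac{8989}{20865}$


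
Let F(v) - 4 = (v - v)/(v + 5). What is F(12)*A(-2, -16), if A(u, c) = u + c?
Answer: -72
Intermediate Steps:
F(v) = 4 (F(v) = 4 + (v - v)/(v + 5) = 4 + 0/(5 + v) = 4 + 0 = 4)
A(u, c) = c + u
F(12)*A(-2, -16) = 4*(-16 - 2) = 4*(-18) = -72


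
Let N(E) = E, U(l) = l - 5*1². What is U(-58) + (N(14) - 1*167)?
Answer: -216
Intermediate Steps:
U(l) = -5 + l (U(l) = l - 5*1 = l - 5 = -5 + l)
U(-58) + (N(14) - 1*167) = (-5 - 58) + (14 - 1*167) = -63 + (14 - 167) = -63 - 153 = -216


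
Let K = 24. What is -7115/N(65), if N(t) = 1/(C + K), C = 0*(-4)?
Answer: -170760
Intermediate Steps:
C = 0
N(t) = 1/24 (N(t) = 1/(0 + 24) = 1/24)
-7115/N(65) = -7115/1/24 = -7115*24 = -170760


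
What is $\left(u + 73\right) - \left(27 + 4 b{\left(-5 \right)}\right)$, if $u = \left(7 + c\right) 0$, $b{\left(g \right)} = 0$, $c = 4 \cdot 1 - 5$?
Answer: $46$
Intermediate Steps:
$c = -1$ ($c = 4 - 5 = -1$)
$u = 0$ ($u = \left(7 - 1\right) 0 = 6 \cdot 0 = 0$)
$\left(u + 73\right) - \left(27 + 4 b{\left(-5 \right)}\right) = \left(0 + 73\right) + \left(\left(6 \left(-4\right) - 3\right) - 0\right) = 73 + \left(\left(-24 - 3\right) + 0\right) = 73 + \left(-27 + 0\right) = 73 - 27 = 46$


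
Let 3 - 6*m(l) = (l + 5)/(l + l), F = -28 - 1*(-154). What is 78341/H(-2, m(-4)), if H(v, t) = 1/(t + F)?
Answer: 475764893/48 ≈ 9.9118e+6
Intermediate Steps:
F = 126 (F = -28 + 154 = 126)
m(l) = ½ - (5 + l)/(12*l) (m(l) = ½ - (l + 5)/(6*(l + l)) = ½ - (5 + l)/(6*(2*l)) = ½ - (5 + l)*1/(2*l)/6 = ½ - (5 + l)/(12*l))
H(v, t) = 1/(126 + t) (H(v, t) = 1/(t + 126) = 1/(126 + t))
78341/H(-2, m(-4)) = 78341/(1/(126 + (5/12)*(-1 - 4)/(-4))) = 78341/(1/(126 + (5/12)*(-¼)*(-5))) = 78341/(1/(126 + 25/48)) = 78341/(1/(6073/48)) = 78341/(48/6073) = 78341*(6073/48) = 475764893/48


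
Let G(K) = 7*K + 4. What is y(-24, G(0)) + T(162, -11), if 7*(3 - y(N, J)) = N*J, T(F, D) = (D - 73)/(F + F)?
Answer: 3110/189 ≈ 16.455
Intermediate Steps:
G(K) = 4 + 7*K
T(F, D) = (-73 + D)/(2*F) (T(F, D) = (-73 + D)/((2*F)) = (-73 + D)*(1/(2*F)) = (-73 + D)/(2*F))
y(N, J) = 3 - J*N/7 (y(N, J) = 3 - N*J/7 = 3 - J*N/7)
y(-24, G(0)) + T(162, -11) = (3 - 1/7*(4 + 7*0)*(-24)) + (1/2)*(-73 - 11)/162 = (3 - 1/7*(4 + 0)*(-24)) + (1/2)*(1/162)*(-84) = (3 - 1/7*4*(-24)) - 7/27 = (3 + 96/7) - 7/27 = 117/7 - 7/27 = 3110/189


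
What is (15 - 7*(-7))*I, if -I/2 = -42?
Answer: 5376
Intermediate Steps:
I = 84 (I = -2*(-42) = 84)
(15 - 7*(-7))*I = (15 - 7*(-7))*84 = (15 - 1*(-49))*84 = (15 + 49)*84 = 64*84 = 5376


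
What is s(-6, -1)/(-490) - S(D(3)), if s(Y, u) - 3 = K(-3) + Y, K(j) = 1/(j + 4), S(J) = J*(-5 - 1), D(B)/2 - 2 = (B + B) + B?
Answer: 32341/245 ≈ 132.00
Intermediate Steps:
D(B) = 4 + 6*B (D(B) = 4 + 2*((B + B) + B) = 4 + 2*(2*B + B) = 4 + 2*(3*B) = 4 + 6*B)
S(J) = -6*J (S(J) = J*(-6) = -6*J)
K(j) = 1/(4 + j)
s(Y, u) = 4 + Y (s(Y, u) = 3 + (1/(4 - 3) + Y) = 3 + (1/1 + Y) = 3 + (1 + Y) = 4 + Y)
s(-6, -1)/(-490) - S(D(3)) = (4 - 6)/(-490) - (-6)*(4 + 6*3) = -2*(-1/490) - (-6)*(4 + 18) = 1/245 - (-6)*22 = 1/245 - 1*(-132) = 1/245 + 132 = 32341/245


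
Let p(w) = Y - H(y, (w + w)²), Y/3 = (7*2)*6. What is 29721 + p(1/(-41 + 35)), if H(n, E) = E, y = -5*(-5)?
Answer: 269756/9 ≈ 29973.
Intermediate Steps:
y = 25
Y = 252 (Y = 3*((7*2)*6) = 3*(14*6) = 3*84 = 252)
p(w) = 252 - 4*w² (p(w) = 252 - (w + w)² = 252 - (2*w)² = 252 - 4*w²)
29721 + p(1/(-41 + 35)) = 29721 + (252 - 4/(-41 + 35)²) = 29721 + (252 - 4*(1/(-6))²) = 29721 + (252 - 4*(-⅙)²) = 29721 + (252 - 4*1/36) = 29721 + (252 - ⅑) = 29721 + 2267/9 = 269756/9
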